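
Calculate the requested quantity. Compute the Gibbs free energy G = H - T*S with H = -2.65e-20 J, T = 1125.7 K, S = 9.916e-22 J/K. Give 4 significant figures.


Step 1: T*S = 1125.7 * 9.916e-22 = 1.116e-18 J
Step 2: G = H - T*S = -2.65e-20 - 1.116e-18
Step 3: G = -1.143e-18 J

-1.143e-18


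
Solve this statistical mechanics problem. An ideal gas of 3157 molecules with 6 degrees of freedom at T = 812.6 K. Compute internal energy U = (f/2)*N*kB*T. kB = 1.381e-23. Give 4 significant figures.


Step 1: f/2 = 6/2 = 3.0
Step 2: N*kB*T = 3157*1.381e-23*812.6 = 3.543e-17
Step 3: U = 3.0 * 3.543e-17 = 1.063e-16 J

1.063e-16


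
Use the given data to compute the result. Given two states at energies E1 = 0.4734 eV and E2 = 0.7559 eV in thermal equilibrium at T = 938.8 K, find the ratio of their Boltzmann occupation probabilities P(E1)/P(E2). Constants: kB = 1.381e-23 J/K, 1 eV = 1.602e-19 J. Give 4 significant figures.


Step 1: Compute energy difference dE = E1 - E2 = 0.4734 - 0.7559 = -0.2825 eV
Step 2: Convert to Joules: dE_J = -0.2825 * 1.602e-19 = -4.526e-20 J
Step 3: Compute exponent = -dE_J / (kB * T) = -(-4.526e-20) / (1.381e-23 * 938.8) = 3.491
Step 4: P(E1)/P(E2) = exp(3.491) = 32.81

32.81


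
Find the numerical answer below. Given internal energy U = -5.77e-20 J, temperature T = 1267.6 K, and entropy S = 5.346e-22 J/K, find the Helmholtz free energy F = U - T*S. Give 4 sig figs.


Step 1: T*S = 1267.6 * 5.346e-22 = 6.777e-19 J
Step 2: F = U - T*S = -5.77e-20 - 6.777e-19
Step 3: F = -7.354e-19 J

-7.354e-19


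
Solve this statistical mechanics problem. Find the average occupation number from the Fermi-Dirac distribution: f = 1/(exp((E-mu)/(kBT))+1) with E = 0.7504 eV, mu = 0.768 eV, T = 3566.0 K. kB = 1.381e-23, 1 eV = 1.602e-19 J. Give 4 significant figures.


Step 1: (E - mu) = 0.7504 - 0.768 = -0.0176 eV
Step 2: Convert: (E-mu)*eV = -2.82e-21 J
Step 3: x = (E-mu)*eV/(kB*T) = -0.05725
Step 4: f = 1/(exp(-0.05725)+1) = 0.5143

0.5143


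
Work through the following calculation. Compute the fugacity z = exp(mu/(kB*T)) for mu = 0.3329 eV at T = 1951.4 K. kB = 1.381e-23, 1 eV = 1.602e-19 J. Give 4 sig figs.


Step 1: Convert mu to Joules: 0.3329*1.602e-19 = 5.333e-20 J
Step 2: kB*T = 1.381e-23*1951.4 = 2.695e-20 J
Step 3: mu/(kB*T) = 1.979
Step 4: z = exp(1.979) = 7.235

7.235


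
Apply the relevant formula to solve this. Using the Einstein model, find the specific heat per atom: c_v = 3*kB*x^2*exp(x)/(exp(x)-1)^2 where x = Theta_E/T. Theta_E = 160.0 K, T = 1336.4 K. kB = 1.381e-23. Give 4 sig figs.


Step 1: x = Theta_E/T = 160.0/1336.4 = 0.1197
Step 2: x^2 = 0.01433
Step 3: exp(x) = 1.127
Step 4: c_v = 3*1.381e-23*0.01433*1.127/(1.127-1)^2 = 4.138e-23

4.138e-23


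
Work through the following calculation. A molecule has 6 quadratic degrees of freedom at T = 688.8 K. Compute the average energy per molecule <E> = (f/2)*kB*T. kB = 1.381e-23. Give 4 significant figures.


Step 1: f/2 = 6/2 = 3
Step 2: kB*T = 1.381e-23 * 688.8 = 9.512e-21
Step 3: <E> = 3 * 9.512e-21 = 2.854e-20 J

2.854e-20


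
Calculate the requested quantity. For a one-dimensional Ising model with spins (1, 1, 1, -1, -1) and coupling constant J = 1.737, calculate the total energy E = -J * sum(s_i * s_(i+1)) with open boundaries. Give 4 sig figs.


Step 1: Nearest-neighbor products: 1, 1, -1, 1
Step 2: Sum of products = 2
Step 3: E = -1.737 * 2 = -3.474

-3.474


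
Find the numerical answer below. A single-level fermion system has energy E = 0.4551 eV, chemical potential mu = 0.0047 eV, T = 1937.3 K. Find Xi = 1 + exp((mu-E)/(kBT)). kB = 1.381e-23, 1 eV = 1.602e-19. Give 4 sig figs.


Step 1: (mu - E) = 0.0047 - 0.4551 = -0.4504 eV
Step 2: x = (mu-E)*eV/(kB*T) = -0.4504*1.602e-19/(1.381e-23*1937.3) = -2.697
Step 3: exp(x) = 0.06741
Step 4: Xi = 1 + 0.06741 = 1.067

1.067


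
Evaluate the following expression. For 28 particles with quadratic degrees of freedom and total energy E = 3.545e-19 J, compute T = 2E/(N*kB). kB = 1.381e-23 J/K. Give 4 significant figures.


Step 1: Numerator = 2*E = 2*3.545e-19 = 7.09e-19 J
Step 2: Denominator = N*kB = 28*1.381e-23 = 3.867e-22
Step 3: T = 7.09e-19 / 3.867e-22 = 1834 K

1834


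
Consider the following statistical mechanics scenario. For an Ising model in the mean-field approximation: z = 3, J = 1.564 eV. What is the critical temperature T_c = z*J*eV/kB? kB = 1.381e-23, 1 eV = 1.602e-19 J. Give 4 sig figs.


Step 1: z*J = 3*1.564 = 4.692 eV
Step 2: Convert to Joules: 4.692*1.602e-19 = 7.517e-19 J
Step 3: T_c = 7.517e-19 / 1.381e-23 = 5.443e+04 K

5.443e+04


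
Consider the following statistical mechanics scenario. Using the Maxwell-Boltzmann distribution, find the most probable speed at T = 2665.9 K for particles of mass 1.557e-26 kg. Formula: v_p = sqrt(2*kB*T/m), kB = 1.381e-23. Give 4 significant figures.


Step 1: Numerator = 2*kB*T = 2*1.381e-23*2665.9 = 7.363e-20
Step 2: Ratio = 7.363e-20 / 1.557e-26 = 4.729e+06
Step 3: v_p = sqrt(4.729e+06) = 2175 m/s

2175


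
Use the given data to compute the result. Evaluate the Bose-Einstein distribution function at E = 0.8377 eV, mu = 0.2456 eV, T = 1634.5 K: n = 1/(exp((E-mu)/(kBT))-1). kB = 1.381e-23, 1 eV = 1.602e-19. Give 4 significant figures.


Step 1: (E - mu) = 0.5921 eV
Step 2: x = (E-mu)*eV/(kB*T) = 0.5921*1.602e-19/(1.381e-23*1634.5) = 4.202
Step 3: exp(x) = 66.83
Step 4: n = 1/(exp(x)-1) = 0.01519

0.01519


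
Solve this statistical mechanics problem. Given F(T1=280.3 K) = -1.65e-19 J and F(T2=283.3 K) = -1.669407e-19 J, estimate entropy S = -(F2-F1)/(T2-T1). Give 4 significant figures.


Step 1: dF = F2 - F1 = -1.669407e-19 - (-1.65e-19) = -1.9407e-21 J
Step 2: dT = T2 - T1 = 283.3 - 280.3 = 3 K
Step 3: S = -dF/dT = -(-1.9407e-21)/3 = 6.469e-22 J/K

6.469e-22


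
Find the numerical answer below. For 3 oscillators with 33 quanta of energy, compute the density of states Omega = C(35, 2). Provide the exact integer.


Step 1: Use binomial coefficient C(35, 2)
Step 2: Numerator = 35! / 33!
Step 3: Denominator = 2!
Step 4: Omega = 595

595


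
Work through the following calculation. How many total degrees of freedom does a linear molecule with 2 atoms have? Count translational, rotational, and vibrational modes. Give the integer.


Step 1: Translational DOF = 3
Step 2: Rotational DOF (linear) = 2
Step 3: Vibrational DOF = 3*2 - 5 = 1
Step 4: Total = 3 + 2 + 1 = 6

6


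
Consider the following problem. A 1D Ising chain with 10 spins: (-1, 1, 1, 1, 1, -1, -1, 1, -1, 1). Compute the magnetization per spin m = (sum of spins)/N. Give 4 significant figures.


Step 1: Count up spins (+1): 6, down spins (-1): 4
Step 2: Total magnetization M = 6 - 4 = 2
Step 3: m = M/N = 2/10 = 0.2

0.2


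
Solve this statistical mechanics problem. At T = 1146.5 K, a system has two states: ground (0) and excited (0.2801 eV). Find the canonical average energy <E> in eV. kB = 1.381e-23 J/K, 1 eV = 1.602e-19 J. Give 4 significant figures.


Step 1: beta*E = 0.2801*1.602e-19/(1.381e-23*1146.5) = 2.834
Step 2: exp(-beta*E) = 0.05877
Step 3: <E> = 0.2801*0.05877/(1+0.05877) = 0.01555 eV

0.01555


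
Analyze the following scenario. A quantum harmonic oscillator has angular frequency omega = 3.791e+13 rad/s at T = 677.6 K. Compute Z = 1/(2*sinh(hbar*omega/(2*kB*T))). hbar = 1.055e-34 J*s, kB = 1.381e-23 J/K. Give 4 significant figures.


Step 1: Compute x = hbar*omega/(kB*T) = 1.055e-34*3.791e+13/(1.381e-23*677.6) = 0.4274
Step 2: x/2 = 0.2137
Step 3: sinh(x/2) = 0.2153
Step 4: Z = 1/(2*0.2153) = 2.322

2.322


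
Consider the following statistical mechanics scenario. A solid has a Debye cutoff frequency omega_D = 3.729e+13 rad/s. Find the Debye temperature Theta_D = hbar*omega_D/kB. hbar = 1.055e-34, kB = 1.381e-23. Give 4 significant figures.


Step 1: hbar*omega_D = 1.055e-34 * 3.729e+13 = 3.934e-21 J
Step 2: Theta_D = 3.934e-21 / 1.381e-23
Step 3: Theta_D = 284.9 K

284.9


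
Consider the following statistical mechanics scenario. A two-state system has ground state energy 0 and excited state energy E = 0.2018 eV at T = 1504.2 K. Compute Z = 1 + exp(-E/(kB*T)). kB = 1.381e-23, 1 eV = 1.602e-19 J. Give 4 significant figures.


Step 1: Compute beta*E = E*eV/(kB*T) = 0.2018*1.602e-19/(1.381e-23*1504.2) = 1.556
Step 2: exp(-beta*E) = exp(-1.556) = 0.2109
Step 3: Z = 1 + 0.2109 = 1.211

1.211


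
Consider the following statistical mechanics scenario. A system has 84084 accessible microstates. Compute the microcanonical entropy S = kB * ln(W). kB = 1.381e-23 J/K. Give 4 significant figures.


Step 1: ln(W) = ln(84084) = 11.34
Step 2: S = kB * ln(W) = 1.381e-23 * 11.34
Step 3: S = 1.566e-22 J/K

1.566e-22


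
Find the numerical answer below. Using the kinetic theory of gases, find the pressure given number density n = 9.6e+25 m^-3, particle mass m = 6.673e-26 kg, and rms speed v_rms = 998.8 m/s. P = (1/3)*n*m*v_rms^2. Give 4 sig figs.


Step 1: v_rms^2 = 998.8^2 = 9.976e+05
Step 2: n*m = 9.6e+25*6.673e-26 = 6.406
Step 3: P = (1/3)*6.406*9.976e+05 = 2.13e+06 Pa

2.13e+06


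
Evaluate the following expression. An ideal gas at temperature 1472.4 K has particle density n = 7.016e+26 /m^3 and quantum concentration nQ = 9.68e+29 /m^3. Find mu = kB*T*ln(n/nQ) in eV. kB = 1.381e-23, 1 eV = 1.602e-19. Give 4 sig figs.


Step 1: n/nQ = 7.016e+26/9.68e+29 = 0.0007248
Step 2: ln(n/nQ) = -7.23
Step 3: mu = kB*T*ln(n/nQ) = 2.033e-20*-7.23 = -1.47e-19 J
Step 4: Convert to eV: -1.47e-19/1.602e-19 = -0.9176 eV

-0.9176


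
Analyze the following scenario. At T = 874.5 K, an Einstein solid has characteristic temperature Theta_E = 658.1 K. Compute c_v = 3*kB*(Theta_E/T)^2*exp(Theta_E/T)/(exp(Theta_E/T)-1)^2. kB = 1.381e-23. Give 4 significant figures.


Step 1: x = Theta_E/T = 658.1/874.5 = 0.7525
Step 2: x^2 = 0.5663
Step 3: exp(x) = 2.122
Step 4: c_v = 3*1.381e-23*0.5663*2.122/(2.122-1)^2 = 3.953e-23

3.953e-23


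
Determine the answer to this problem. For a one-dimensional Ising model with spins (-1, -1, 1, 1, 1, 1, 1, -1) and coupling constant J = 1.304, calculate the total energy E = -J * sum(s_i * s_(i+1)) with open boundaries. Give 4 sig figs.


Step 1: Nearest-neighbor products: 1, -1, 1, 1, 1, 1, -1
Step 2: Sum of products = 3
Step 3: E = -1.304 * 3 = -3.912

-3.912


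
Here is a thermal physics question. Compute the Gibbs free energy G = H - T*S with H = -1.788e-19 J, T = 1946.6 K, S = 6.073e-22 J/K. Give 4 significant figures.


Step 1: T*S = 1946.6 * 6.073e-22 = 1.182e-18 J
Step 2: G = H - T*S = -1.788e-19 - 1.182e-18
Step 3: G = -1.361e-18 J

-1.361e-18


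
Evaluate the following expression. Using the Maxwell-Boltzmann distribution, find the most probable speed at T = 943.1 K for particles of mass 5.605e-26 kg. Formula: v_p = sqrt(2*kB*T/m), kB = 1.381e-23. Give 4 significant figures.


Step 1: Numerator = 2*kB*T = 2*1.381e-23*943.1 = 2.605e-20
Step 2: Ratio = 2.605e-20 / 5.605e-26 = 4.647e+05
Step 3: v_p = sqrt(4.647e+05) = 681.7 m/s

681.7


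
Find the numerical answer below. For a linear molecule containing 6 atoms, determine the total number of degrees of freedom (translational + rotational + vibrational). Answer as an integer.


Step 1: Translational DOF = 3
Step 2: Rotational DOF (linear) = 2
Step 3: Vibrational DOF = 3*6 - 5 = 13
Step 4: Total = 3 + 2 + 13 = 18

18


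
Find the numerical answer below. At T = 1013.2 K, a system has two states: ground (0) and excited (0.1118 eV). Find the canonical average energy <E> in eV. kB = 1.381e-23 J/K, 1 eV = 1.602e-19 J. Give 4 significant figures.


Step 1: beta*E = 0.1118*1.602e-19/(1.381e-23*1013.2) = 1.28
Step 2: exp(-beta*E) = 0.278
Step 3: <E> = 0.1118*0.278/(1+0.278) = 0.02432 eV

0.02432


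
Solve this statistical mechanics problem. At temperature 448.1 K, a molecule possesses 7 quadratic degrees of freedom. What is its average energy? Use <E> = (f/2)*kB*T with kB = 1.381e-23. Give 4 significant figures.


Step 1: f/2 = 7/2 = 3.5
Step 2: kB*T = 1.381e-23 * 448.1 = 6.188e-21
Step 3: <E> = 3.5 * 6.188e-21 = 2.166e-20 J

2.166e-20


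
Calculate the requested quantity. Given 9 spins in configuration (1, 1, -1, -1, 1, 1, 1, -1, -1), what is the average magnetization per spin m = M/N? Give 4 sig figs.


Step 1: Count up spins (+1): 5, down spins (-1): 4
Step 2: Total magnetization M = 5 - 4 = 1
Step 3: m = M/N = 1/9 = 0.1111

0.1111


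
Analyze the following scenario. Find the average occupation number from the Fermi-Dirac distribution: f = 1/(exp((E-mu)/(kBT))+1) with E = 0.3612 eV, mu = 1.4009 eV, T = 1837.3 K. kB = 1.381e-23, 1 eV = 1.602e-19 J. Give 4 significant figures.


Step 1: (E - mu) = 0.3612 - 1.4009 = -1.04 eV
Step 2: Convert: (E-mu)*eV = -1.666e-19 J
Step 3: x = (E-mu)*eV/(kB*T) = -6.564
Step 4: f = 1/(exp(-6.564)+1) = 0.9986

0.9986


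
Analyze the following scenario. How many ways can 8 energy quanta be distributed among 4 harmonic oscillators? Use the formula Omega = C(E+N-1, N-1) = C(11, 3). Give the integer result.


Step 1: Use binomial coefficient C(11, 3)
Step 2: Numerator = 11! / 8!
Step 3: Denominator = 3!
Step 4: Omega = 165

165


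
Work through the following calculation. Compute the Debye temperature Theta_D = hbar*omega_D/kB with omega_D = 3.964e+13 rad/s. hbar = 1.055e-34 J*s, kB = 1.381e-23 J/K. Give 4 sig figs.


Step 1: hbar*omega_D = 1.055e-34 * 3.964e+13 = 4.182e-21 J
Step 2: Theta_D = 4.182e-21 / 1.381e-23
Step 3: Theta_D = 302.8 K

302.8


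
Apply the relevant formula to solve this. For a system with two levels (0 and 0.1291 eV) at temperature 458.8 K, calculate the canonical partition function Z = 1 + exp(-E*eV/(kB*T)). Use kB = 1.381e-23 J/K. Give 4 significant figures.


Step 1: Compute beta*E = E*eV/(kB*T) = 0.1291*1.602e-19/(1.381e-23*458.8) = 3.264
Step 2: exp(-beta*E) = exp(-3.264) = 0.03823
Step 3: Z = 1 + 0.03823 = 1.038

1.038


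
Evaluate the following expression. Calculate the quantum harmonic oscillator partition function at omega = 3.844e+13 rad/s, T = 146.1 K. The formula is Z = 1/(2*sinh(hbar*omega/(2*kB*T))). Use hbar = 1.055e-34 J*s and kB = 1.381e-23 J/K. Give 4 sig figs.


Step 1: Compute x = hbar*omega/(kB*T) = 1.055e-34*3.844e+13/(1.381e-23*146.1) = 2.01
Step 2: x/2 = 1.005
Step 3: sinh(x/2) = 1.183
Step 4: Z = 1/(2*1.183) = 0.4227

0.4227


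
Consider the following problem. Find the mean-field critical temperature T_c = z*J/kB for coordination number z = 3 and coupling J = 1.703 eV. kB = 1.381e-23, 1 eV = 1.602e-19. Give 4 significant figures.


Step 1: z*J = 3*1.703 = 5.109 eV
Step 2: Convert to Joules: 5.109*1.602e-19 = 8.185e-19 J
Step 3: T_c = 8.185e-19 / 1.381e-23 = 5.927e+04 K

5.927e+04


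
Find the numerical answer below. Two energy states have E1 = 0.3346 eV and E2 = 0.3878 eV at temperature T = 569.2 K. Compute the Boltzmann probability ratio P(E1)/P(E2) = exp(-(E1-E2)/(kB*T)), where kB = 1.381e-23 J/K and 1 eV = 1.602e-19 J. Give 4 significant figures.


Step 1: Compute energy difference dE = E1 - E2 = 0.3346 - 0.3878 = -0.0532 eV
Step 2: Convert to Joules: dE_J = -0.0532 * 1.602e-19 = -8.523e-21 J
Step 3: Compute exponent = -dE_J / (kB * T) = -(-8.523e-21) / (1.381e-23 * 569.2) = 1.084
Step 4: P(E1)/P(E2) = exp(1.084) = 2.957

2.957


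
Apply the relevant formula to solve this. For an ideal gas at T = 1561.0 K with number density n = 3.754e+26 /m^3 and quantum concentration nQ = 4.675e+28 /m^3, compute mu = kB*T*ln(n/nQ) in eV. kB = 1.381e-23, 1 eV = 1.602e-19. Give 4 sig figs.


Step 1: n/nQ = 3.754e+26/4.675e+28 = 0.00803
Step 2: ln(n/nQ) = -4.825
Step 3: mu = kB*T*ln(n/nQ) = 2.156e-20*-4.825 = -1.04e-19 J
Step 4: Convert to eV: -1.04e-19/1.602e-19 = -0.6492 eV

-0.6492


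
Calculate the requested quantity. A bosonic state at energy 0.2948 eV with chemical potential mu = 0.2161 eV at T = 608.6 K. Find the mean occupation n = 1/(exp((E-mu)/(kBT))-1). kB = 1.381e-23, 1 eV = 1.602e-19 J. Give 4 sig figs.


Step 1: (E - mu) = 0.0787 eV
Step 2: x = (E-mu)*eV/(kB*T) = 0.0787*1.602e-19/(1.381e-23*608.6) = 1.5
Step 3: exp(x) = 4.482
Step 4: n = 1/(exp(x)-1) = 0.2872

0.2872


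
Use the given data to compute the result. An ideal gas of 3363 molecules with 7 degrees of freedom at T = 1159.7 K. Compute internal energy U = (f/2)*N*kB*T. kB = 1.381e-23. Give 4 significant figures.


Step 1: f/2 = 7/2 = 3.5
Step 2: N*kB*T = 3363*1.381e-23*1159.7 = 5.386e-17
Step 3: U = 3.5 * 5.386e-17 = 1.885e-16 J

1.885e-16


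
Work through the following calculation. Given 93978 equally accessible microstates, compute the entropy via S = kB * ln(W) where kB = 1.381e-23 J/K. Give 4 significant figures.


Step 1: ln(W) = ln(93978) = 11.45
Step 2: S = kB * ln(W) = 1.381e-23 * 11.45
Step 3: S = 1.581e-22 J/K

1.581e-22


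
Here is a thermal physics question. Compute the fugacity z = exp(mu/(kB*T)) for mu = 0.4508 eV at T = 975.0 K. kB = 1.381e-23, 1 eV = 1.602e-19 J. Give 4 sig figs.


Step 1: Convert mu to Joules: 0.4508*1.602e-19 = 7.222e-20 J
Step 2: kB*T = 1.381e-23*975.0 = 1.346e-20 J
Step 3: mu/(kB*T) = 5.363
Step 4: z = exp(5.363) = 213.5

213.5


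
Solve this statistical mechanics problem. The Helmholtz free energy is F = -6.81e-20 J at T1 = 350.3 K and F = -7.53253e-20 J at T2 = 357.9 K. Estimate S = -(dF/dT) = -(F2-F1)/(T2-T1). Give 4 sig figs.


Step 1: dF = F2 - F1 = -7.53253e-20 - (-6.81e-20) = -7.2253e-21 J
Step 2: dT = T2 - T1 = 357.9 - 350.3 = 7.6 K
Step 3: S = -dF/dT = -(-7.2253e-21)/7.6 = 9.507e-22 J/K

9.507e-22


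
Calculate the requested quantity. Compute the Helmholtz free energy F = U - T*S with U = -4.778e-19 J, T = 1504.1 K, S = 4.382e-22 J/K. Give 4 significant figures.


Step 1: T*S = 1504.1 * 4.382e-22 = 6.591e-19 J
Step 2: F = U - T*S = -4.778e-19 - 6.591e-19
Step 3: F = -1.137e-18 J

-1.137e-18


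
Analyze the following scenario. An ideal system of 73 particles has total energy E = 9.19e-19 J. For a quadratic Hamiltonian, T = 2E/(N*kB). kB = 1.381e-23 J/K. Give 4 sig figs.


Step 1: Numerator = 2*E = 2*9.19e-19 = 1.838e-18 J
Step 2: Denominator = N*kB = 73*1.381e-23 = 1.008e-21
Step 3: T = 1.838e-18 / 1.008e-21 = 1823 K

1823


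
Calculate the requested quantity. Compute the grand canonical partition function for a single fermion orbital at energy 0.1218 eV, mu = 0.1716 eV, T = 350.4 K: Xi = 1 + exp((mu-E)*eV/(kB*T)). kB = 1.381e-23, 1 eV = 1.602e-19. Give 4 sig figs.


Step 1: (mu - E) = 0.1716 - 0.1218 = 0.0498 eV
Step 2: x = (mu-E)*eV/(kB*T) = 0.0498*1.602e-19/(1.381e-23*350.4) = 1.649
Step 3: exp(x) = 5.2
Step 4: Xi = 1 + 5.2 = 6.2

6.2


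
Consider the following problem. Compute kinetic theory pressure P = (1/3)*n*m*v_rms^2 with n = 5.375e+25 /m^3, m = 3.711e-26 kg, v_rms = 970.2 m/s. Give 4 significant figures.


Step 1: v_rms^2 = 970.2^2 = 9.413e+05
Step 2: n*m = 5.375e+25*3.711e-26 = 1.995
Step 3: P = (1/3)*1.995*9.413e+05 = 6.259e+05 Pa

6.259e+05


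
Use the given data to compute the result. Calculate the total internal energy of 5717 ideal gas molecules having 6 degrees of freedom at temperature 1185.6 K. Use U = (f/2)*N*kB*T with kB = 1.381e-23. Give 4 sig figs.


Step 1: f/2 = 6/2 = 3.0
Step 2: N*kB*T = 5717*1.381e-23*1185.6 = 9.361e-17
Step 3: U = 3.0 * 9.361e-17 = 2.808e-16 J

2.808e-16


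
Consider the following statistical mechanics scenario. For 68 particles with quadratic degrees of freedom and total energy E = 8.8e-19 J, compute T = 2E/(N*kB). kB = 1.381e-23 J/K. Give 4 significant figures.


Step 1: Numerator = 2*E = 2*8.8e-19 = 1.76e-18 J
Step 2: Denominator = N*kB = 68*1.381e-23 = 9.391e-22
Step 3: T = 1.76e-18 / 9.391e-22 = 1874 K

1874


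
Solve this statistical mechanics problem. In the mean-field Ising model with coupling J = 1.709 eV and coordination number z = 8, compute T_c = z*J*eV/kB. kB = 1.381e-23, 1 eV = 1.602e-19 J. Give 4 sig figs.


Step 1: z*J = 8*1.709 = 13.67 eV
Step 2: Convert to Joules: 13.67*1.602e-19 = 2.19e-18 J
Step 3: T_c = 2.19e-18 / 1.381e-23 = 1.586e+05 K

1.586e+05


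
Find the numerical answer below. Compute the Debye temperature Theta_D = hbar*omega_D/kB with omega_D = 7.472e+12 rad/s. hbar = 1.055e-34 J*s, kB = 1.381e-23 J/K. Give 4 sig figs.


Step 1: hbar*omega_D = 1.055e-34 * 7.472e+12 = 7.883e-22 J
Step 2: Theta_D = 7.883e-22 / 1.381e-23
Step 3: Theta_D = 57.08 K

57.08


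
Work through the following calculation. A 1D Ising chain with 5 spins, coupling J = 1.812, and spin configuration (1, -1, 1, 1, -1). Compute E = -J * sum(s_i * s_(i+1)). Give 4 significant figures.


Step 1: Nearest-neighbor products: -1, -1, 1, -1
Step 2: Sum of products = -2
Step 3: E = -1.812 * -2 = 3.624

3.624


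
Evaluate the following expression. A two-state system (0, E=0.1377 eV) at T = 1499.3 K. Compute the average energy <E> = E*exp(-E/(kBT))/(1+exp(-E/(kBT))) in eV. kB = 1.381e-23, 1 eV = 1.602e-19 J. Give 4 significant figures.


Step 1: beta*E = 0.1377*1.602e-19/(1.381e-23*1499.3) = 1.065
Step 2: exp(-beta*E) = 0.3446
Step 3: <E> = 0.1377*0.3446/(1+0.3446) = 0.03529 eV

0.03529


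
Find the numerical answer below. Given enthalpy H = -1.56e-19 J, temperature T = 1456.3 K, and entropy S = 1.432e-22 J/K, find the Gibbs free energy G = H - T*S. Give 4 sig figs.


Step 1: T*S = 1456.3 * 1.432e-22 = 2.085e-19 J
Step 2: G = H - T*S = -1.56e-19 - 2.085e-19
Step 3: G = -3.645e-19 J

-3.645e-19


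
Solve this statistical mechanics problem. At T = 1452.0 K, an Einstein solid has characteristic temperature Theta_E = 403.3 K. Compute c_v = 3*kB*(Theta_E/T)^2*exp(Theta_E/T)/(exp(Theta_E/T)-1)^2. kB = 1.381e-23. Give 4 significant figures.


Step 1: x = Theta_E/T = 403.3/1452.0 = 0.2778
Step 2: x^2 = 0.07715
Step 3: exp(x) = 1.32
Step 4: c_v = 3*1.381e-23*0.07715*1.32/(1.32-1)^2 = 4.116e-23

4.116e-23


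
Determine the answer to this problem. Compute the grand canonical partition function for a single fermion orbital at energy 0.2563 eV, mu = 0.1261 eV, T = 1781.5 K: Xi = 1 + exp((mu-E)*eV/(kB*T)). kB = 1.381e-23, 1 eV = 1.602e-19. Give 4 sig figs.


Step 1: (mu - E) = 0.1261 - 0.2563 = -0.1302 eV
Step 2: x = (mu-E)*eV/(kB*T) = -0.1302*1.602e-19/(1.381e-23*1781.5) = -0.8478
Step 3: exp(x) = 0.4284
Step 4: Xi = 1 + 0.4284 = 1.428

1.428


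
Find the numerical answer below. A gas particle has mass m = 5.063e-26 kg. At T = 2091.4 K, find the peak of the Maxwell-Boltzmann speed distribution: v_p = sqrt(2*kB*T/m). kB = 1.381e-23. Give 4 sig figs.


Step 1: Numerator = 2*kB*T = 2*1.381e-23*2091.4 = 5.776e-20
Step 2: Ratio = 5.776e-20 / 5.063e-26 = 1.141e+06
Step 3: v_p = sqrt(1.141e+06) = 1068 m/s

1068


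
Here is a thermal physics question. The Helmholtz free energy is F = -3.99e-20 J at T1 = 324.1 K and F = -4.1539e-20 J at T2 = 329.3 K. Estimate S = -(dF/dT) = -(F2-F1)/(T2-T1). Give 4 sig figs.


Step 1: dF = F2 - F1 = -4.1539e-20 - (-3.99e-20) = -1.639e-21 J
Step 2: dT = T2 - T1 = 329.3 - 324.1 = 5.2 K
Step 3: S = -dF/dT = -(-1.639e-21)/5.2 = 3.152e-22 J/K

3.152e-22


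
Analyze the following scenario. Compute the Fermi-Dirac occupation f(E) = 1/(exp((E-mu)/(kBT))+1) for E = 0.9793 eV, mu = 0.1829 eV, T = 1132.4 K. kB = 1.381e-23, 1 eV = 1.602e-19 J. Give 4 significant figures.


Step 1: (E - mu) = 0.9793 - 0.1829 = 0.7964 eV
Step 2: Convert: (E-mu)*eV = 1.276e-19 J
Step 3: x = (E-mu)*eV/(kB*T) = 8.158
Step 4: f = 1/(exp(8.158)+1) = 0.0002863

0.0002863


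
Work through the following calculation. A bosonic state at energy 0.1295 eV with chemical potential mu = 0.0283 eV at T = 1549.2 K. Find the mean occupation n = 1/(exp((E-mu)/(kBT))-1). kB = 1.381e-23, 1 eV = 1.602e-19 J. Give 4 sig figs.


Step 1: (E - mu) = 0.1012 eV
Step 2: x = (E-mu)*eV/(kB*T) = 0.1012*1.602e-19/(1.381e-23*1549.2) = 0.7578
Step 3: exp(x) = 2.134
Step 4: n = 1/(exp(x)-1) = 0.8822

0.8822


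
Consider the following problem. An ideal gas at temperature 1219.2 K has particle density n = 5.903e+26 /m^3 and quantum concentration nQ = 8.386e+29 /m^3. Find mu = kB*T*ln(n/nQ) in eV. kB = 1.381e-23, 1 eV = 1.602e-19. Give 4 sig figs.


Step 1: n/nQ = 5.903e+26/8.386e+29 = 0.0007039
Step 2: ln(n/nQ) = -7.259
Step 3: mu = kB*T*ln(n/nQ) = 1.684e-20*-7.259 = -1.222e-19 J
Step 4: Convert to eV: -1.222e-19/1.602e-19 = -0.7629 eV

-0.7629


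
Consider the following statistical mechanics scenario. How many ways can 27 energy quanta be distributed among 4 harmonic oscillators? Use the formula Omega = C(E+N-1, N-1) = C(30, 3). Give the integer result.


Step 1: Use binomial coefficient C(30, 3)
Step 2: Numerator = 30! / 27!
Step 3: Denominator = 3!
Step 4: Omega = 4060

4060


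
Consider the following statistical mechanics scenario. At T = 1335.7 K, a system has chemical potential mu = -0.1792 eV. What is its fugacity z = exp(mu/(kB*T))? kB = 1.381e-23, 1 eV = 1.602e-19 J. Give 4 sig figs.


Step 1: Convert mu to Joules: -0.1792*1.602e-19 = -2.871e-20 J
Step 2: kB*T = 1.381e-23*1335.7 = 1.845e-20 J
Step 3: mu/(kB*T) = -1.556
Step 4: z = exp(-1.556) = 0.2109

0.2109


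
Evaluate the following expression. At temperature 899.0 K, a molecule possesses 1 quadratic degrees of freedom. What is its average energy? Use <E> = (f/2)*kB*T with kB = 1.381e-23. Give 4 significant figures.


Step 1: f/2 = 1/2 = 0.5
Step 2: kB*T = 1.381e-23 * 899.0 = 1.242e-20
Step 3: <E> = 0.5 * 1.242e-20 = 6.208e-21 J

6.208e-21


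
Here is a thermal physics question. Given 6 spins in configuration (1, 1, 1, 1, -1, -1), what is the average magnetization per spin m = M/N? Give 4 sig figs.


Step 1: Count up spins (+1): 4, down spins (-1): 2
Step 2: Total magnetization M = 4 - 2 = 2
Step 3: m = M/N = 2/6 = 0.3333

0.3333


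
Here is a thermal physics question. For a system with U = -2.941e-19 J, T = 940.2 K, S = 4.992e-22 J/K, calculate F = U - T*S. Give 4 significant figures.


Step 1: T*S = 940.2 * 4.992e-22 = 4.693e-19 J
Step 2: F = U - T*S = -2.941e-19 - 4.693e-19
Step 3: F = -7.634e-19 J

-7.634e-19


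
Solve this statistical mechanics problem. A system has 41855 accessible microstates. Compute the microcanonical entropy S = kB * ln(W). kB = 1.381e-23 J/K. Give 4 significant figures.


Step 1: ln(W) = ln(41855) = 10.64
Step 2: S = kB * ln(W) = 1.381e-23 * 10.64
Step 3: S = 1.47e-22 J/K

1.47e-22


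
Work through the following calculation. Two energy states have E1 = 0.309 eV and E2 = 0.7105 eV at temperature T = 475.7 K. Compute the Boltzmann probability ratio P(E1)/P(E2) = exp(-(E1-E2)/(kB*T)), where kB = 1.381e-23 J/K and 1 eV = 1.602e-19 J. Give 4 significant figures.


Step 1: Compute energy difference dE = E1 - E2 = 0.309 - 0.7105 = -0.4015 eV
Step 2: Convert to Joules: dE_J = -0.4015 * 1.602e-19 = -6.432e-20 J
Step 3: Compute exponent = -dE_J / (kB * T) = -(-6.432e-20) / (1.381e-23 * 475.7) = 9.791
Step 4: P(E1)/P(E2) = exp(9.791) = 1.787e+04

1.787e+04


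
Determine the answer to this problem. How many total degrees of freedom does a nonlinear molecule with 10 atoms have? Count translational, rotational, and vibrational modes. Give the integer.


Step 1: Translational DOF = 3
Step 2: Rotational DOF (nonlinear) = 3
Step 3: Vibrational DOF = 3*10 - 6 = 24
Step 4: Total = 3 + 3 + 24 = 30

30


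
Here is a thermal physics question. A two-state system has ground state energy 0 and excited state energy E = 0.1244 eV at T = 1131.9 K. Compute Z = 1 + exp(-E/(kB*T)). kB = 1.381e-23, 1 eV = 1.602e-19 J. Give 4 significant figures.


Step 1: Compute beta*E = E*eV/(kB*T) = 0.1244*1.602e-19/(1.381e-23*1131.9) = 1.275
Step 2: exp(-beta*E) = exp(-1.275) = 0.2795
Step 3: Z = 1 + 0.2795 = 1.279

1.279


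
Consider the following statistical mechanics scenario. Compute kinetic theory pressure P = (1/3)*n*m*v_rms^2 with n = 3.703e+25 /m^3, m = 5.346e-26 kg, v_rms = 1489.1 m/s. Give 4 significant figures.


Step 1: v_rms^2 = 1489.1^2 = 2.217e+06
Step 2: n*m = 3.703e+25*5.346e-26 = 1.98
Step 3: P = (1/3)*1.98*2.217e+06 = 1.463e+06 Pa

1.463e+06


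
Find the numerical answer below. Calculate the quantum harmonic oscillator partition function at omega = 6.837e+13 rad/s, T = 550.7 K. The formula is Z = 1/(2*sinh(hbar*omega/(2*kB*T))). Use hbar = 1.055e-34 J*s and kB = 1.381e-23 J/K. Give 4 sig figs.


Step 1: Compute x = hbar*omega/(kB*T) = 1.055e-34*6.837e+13/(1.381e-23*550.7) = 0.9484
Step 2: x/2 = 0.4742
Step 3: sinh(x/2) = 0.4922
Step 4: Z = 1/(2*0.4922) = 1.016

1.016


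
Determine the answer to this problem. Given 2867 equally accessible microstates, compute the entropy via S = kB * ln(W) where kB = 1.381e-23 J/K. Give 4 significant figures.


Step 1: ln(W) = ln(2867) = 7.961
Step 2: S = kB * ln(W) = 1.381e-23 * 7.961
Step 3: S = 1.099e-22 J/K

1.099e-22


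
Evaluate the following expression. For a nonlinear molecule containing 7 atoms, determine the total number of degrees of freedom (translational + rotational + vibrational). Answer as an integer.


Step 1: Translational DOF = 3
Step 2: Rotational DOF (nonlinear) = 3
Step 3: Vibrational DOF = 3*7 - 6 = 15
Step 4: Total = 3 + 3 + 15 = 21

21


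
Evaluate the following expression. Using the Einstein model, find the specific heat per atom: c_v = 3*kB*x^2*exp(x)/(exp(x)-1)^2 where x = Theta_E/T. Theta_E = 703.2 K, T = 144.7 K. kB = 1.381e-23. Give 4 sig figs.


Step 1: x = Theta_E/T = 703.2/144.7 = 4.86
Step 2: x^2 = 23.62
Step 3: exp(x) = 129
Step 4: c_v = 3*1.381e-23*23.62*129/(129-1)^2 = 7.705e-24

7.705e-24


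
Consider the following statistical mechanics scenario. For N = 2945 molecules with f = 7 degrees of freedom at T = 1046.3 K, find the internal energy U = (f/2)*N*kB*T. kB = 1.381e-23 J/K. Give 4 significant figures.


Step 1: f/2 = 7/2 = 3.5
Step 2: N*kB*T = 2945*1.381e-23*1046.3 = 4.255e-17
Step 3: U = 3.5 * 4.255e-17 = 1.489e-16 J

1.489e-16


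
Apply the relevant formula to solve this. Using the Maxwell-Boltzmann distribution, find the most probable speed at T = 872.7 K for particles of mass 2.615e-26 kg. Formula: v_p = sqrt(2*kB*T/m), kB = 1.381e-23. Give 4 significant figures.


Step 1: Numerator = 2*kB*T = 2*1.381e-23*872.7 = 2.41e-20
Step 2: Ratio = 2.41e-20 / 2.615e-26 = 9.218e+05
Step 3: v_p = sqrt(9.218e+05) = 960.1 m/s

960.1


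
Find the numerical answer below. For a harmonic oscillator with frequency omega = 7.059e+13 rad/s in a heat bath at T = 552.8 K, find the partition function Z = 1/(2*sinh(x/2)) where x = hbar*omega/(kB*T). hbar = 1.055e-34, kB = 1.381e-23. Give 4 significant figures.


Step 1: Compute x = hbar*omega/(kB*T) = 1.055e-34*7.059e+13/(1.381e-23*552.8) = 0.9755
Step 2: x/2 = 0.4878
Step 3: sinh(x/2) = 0.5073
Step 4: Z = 1/(2*0.5073) = 0.9856

0.9856


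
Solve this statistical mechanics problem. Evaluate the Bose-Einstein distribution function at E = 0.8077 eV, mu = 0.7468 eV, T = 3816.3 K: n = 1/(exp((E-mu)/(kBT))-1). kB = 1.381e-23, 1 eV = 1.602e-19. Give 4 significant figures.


Step 1: (E - mu) = 0.0609 eV
Step 2: x = (E-mu)*eV/(kB*T) = 0.0609*1.602e-19/(1.381e-23*3816.3) = 0.1851
Step 3: exp(x) = 1.203
Step 4: n = 1/(exp(x)-1) = 4.917

4.917


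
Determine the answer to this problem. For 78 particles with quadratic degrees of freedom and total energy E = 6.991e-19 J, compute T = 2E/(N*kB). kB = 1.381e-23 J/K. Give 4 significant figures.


Step 1: Numerator = 2*E = 2*6.991e-19 = 1.398e-18 J
Step 2: Denominator = N*kB = 78*1.381e-23 = 1.077e-21
Step 3: T = 1.398e-18 / 1.077e-21 = 1298 K

1298


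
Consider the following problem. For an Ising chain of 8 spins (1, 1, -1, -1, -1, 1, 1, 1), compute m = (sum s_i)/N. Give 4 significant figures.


Step 1: Count up spins (+1): 5, down spins (-1): 3
Step 2: Total magnetization M = 5 - 3 = 2
Step 3: m = M/N = 2/8 = 0.25

0.25


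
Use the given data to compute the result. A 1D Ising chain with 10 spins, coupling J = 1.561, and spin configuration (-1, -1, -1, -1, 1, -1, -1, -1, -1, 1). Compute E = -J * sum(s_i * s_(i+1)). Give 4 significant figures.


Step 1: Nearest-neighbor products: 1, 1, 1, -1, -1, 1, 1, 1, -1
Step 2: Sum of products = 3
Step 3: E = -1.561 * 3 = -4.683

-4.683


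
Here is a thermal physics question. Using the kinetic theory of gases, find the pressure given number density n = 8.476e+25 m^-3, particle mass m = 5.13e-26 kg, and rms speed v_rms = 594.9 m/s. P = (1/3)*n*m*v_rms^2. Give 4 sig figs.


Step 1: v_rms^2 = 594.9^2 = 3.539e+05
Step 2: n*m = 8.476e+25*5.13e-26 = 4.348
Step 3: P = (1/3)*4.348*3.539e+05 = 5.129e+05 Pa

5.129e+05


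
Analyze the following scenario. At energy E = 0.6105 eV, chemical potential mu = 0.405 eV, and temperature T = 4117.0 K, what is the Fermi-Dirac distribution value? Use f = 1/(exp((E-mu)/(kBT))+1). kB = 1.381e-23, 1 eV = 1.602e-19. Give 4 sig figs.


Step 1: (E - mu) = 0.6105 - 0.405 = 0.2055 eV
Step 2: Convert: (E-mu)*eV = 3.292e-20 J
Step 3: x = (E-mu)*eV/(kB*T) = 0.579
Step 4: f = 1/(exp(0.579)+1) = 0.3592

0.3592


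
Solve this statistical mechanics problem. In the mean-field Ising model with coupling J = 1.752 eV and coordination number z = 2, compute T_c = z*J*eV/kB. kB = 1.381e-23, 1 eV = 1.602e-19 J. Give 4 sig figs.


Step 1: z*J = 2*1.752 = 3.504 eV
Step 2: Convert to Joules: 3.504*1.602e-19 = 5.613e-19 J
Step 3: T_c = 5.613e-19 / 1.381e-23 = 4.065e+04 K

4.065e+04


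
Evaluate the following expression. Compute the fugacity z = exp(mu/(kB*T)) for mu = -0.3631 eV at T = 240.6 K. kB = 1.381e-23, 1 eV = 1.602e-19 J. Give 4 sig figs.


Step 1: Convert mu to Joules: -0.3631*1.602e-19 = -5.817e-20 J
Step 2: kB*T = 1.381e-23*240.6 = 3.323e-21 J
Step 3: mu/(kB*T) = -17.51
Step 4: z = exp(-17.51) = 2.495e-08

2.495e-08


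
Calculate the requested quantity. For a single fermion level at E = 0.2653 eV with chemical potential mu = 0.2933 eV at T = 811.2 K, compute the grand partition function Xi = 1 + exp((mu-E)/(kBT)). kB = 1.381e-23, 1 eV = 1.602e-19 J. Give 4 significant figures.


Step 1: (mu - E) = 0.2933 - 0.2653 = 0.028 eV
Step 2: x = (mu-E)*eV/(kB*T) = 0.028*1.602e-19/(1.381e-23*811.2) = 0.4004
Step 3: exp(x) = 1.492
Step 4: Xi = 1 + 1.492 = 2.492

2.492


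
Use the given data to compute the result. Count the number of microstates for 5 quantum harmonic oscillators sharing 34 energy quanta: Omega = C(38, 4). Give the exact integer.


Step 1: Use binomial coefficient C(38, 4)
Step 2: Numerator = 38! / 34!
Step 3: Denominator = 4!
Step 4: Omega = 73815

73815


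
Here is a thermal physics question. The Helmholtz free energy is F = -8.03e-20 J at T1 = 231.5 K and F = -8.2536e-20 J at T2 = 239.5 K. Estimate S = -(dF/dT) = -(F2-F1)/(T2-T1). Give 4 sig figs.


Step 1: dF = F2 - F1 = -8.2536e-20 - (-8.03e-20) = -2.236e-21 J
Step 2: dT = T2 - T1 = 239.5 - 231.5 = 8 K
Step 3: S = -dF/dT = -(-2.236e-21)/8 = 2.795e-22 J/K

2.795e-22


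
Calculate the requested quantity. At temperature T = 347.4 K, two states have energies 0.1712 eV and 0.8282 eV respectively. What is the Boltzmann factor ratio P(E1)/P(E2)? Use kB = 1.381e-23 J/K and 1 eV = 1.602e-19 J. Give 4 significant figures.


Step 1: Compute energy difference dE = E1 - E2 = 0.1712 - 0.8282 = -0.657 eV
Step 2: Convert to Joules: dE_J = -0.657 * 1.602e-19 = -1.053e-19 J
Step 3: Compute exponent = -dE_J / (kB * T) = -(-1.053e-19) / (1.381e-23 * 347.4) = 21.94
Step 4: P(E1)/P(E2) = exp(21.94) = 3.371e+09

3.371e+09


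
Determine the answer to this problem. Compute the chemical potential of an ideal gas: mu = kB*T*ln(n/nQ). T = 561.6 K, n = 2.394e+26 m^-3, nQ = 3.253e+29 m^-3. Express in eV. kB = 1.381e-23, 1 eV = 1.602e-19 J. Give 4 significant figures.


Step 1: n/nQ = 2.394e+26/3.253e+29 = 0.0007359
Step 2: ln(n/nQ) = -7.214
Step 3: mu = kB*T*ln(n/nQ) = 7.756e-21*-7.214 = -5.595e-20 J
Step 4: Convert to eV: -5.595e-20/1.602e-19 = -0.3493 eV

-0.3493


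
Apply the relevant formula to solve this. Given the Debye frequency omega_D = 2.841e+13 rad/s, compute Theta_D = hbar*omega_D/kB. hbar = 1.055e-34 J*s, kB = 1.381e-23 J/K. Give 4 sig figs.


Step 1: hbar*omega_D = 1.055e-34 * 2.841e+13 = 2.997e-21 J
Step 2: Theta_D = 2.997e-21 / 1.381e-23
Step 3: Theta_D = 217 K

217


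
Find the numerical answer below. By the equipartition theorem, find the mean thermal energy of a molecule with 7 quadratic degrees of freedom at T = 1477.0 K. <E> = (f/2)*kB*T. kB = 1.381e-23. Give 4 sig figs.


Step 1: f/2 = 7/2 = 3.5
Step 2: kB*T = 1.381e-23 * 1477.0 = 2.04e-20
Step 3: <E> = 3.5 * 2.04e-20 = 7.139e-20 J

7.139e-20


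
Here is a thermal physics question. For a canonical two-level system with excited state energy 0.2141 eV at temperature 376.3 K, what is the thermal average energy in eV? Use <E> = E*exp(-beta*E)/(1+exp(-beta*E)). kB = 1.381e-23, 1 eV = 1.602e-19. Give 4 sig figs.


Step 1: beta*E = 0.2141*1.602e-19/(1.381e-23*376.3) = 6.6
Step 2: exp(-beta*E) = 0.00136
Step 3: <E> = 0.2141*0.00136/(1+0.00136) = 0.0002908 eV

0.0002908


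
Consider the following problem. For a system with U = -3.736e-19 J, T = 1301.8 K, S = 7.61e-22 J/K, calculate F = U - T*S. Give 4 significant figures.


Step 1: T*S = 1301.8 * 7.61e-22 = 9.907e-19 J
Step 2: F = U - T*S = -3.736e-19 - 9.907e-19
Step 3: F = -1.364e-18 J

-1.364e-18


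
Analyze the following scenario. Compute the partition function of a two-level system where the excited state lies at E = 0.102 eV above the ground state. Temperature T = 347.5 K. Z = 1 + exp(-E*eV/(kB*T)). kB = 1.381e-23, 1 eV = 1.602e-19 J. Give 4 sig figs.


Step 1: Compute beta*E = E*eV/(kB*T) = 0.102*1.602e-19/(1.381e-23*347.5) = 3.405
Step 2: exp(-beta*E) = exp(-3.405) = 0.03321
Step 3: Z = 1 + 0.03321 = 1.033

1.033


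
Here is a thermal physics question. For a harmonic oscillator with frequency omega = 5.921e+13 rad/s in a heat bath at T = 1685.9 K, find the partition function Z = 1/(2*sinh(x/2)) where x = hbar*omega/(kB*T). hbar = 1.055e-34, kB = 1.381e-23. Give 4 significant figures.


Step 1: Compute x = hbar*omega/(kB*T) = 1.055e-34*5.921e+13/(1.381e-23*1685.9) = 0.2683
Step 2: x/2 = 0.1342
Step 3: sinh(x/2) = 0.1346
Step 4: Z = 1/(2*0.1346) = 3.716

3.716


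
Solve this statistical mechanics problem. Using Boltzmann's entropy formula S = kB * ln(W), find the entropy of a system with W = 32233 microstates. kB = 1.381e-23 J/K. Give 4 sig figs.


Step 1: ln(W) = ln(32233) = 10.38
Step 2: S = kB * ln(W) = 1.381e-23 * 10.38
Step 3: S = 1.434e-22 J/K

1.434e-22


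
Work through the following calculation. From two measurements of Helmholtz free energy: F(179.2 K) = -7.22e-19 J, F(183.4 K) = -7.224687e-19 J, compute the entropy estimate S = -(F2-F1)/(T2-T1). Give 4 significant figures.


Step 1: dF = F2 - F1 = -7.224687e-19 - (-7.22e-19) = -4.687e-22 J
Step 2: dT = T2 - T1 = 183.4 - 179.2 = 4.2 K
Step 3: S = -dF/dT = -(-4.687e-22)/4.2 = 1.116e-22 J/K

1.116e-22


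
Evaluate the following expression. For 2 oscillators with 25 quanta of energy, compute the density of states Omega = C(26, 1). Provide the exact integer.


Step 1: Use binomial coefficient C(26, 1)
Step 2: Numerator = 26! / 25!
Step 3: Denominator = 1!
Step 4: Omega = 26

26


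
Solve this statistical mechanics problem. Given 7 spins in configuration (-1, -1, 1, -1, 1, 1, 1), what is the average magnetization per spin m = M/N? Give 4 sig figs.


Step 1: Count up spins (+1): 4, down spins (-1): 3
Step 2: Total magnetization M = 4 - 3 = 1
Step 3: m = M/N = 1/7 = 0.1429

0.1429


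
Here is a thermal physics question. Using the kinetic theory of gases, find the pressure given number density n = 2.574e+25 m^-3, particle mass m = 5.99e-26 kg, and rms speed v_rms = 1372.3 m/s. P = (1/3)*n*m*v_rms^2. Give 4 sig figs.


Step 1: v_rms^2 = 1372.3^2 = 1.883e+06
Step 2: n*m = 2.574e+25*5.99e-26 = 1.542
Step 3: P = (1/3)*1.542*1.883e+06 = 9.679e+05 Pa

9.679e+05


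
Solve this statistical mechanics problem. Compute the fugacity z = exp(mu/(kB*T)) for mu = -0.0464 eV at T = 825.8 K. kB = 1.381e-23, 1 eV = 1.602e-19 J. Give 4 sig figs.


Step 1: Convert mu to Joules: -0.0464*1.602e-19 = -7.433e-21 J
Step 2: kB*T = 1.381e-23*825.8 = 1.14e-20 J
Step 3: mu/(kB*T) = -0.6518
Step 4: z = exp(-0.6518) = 0.5211

0.5211
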